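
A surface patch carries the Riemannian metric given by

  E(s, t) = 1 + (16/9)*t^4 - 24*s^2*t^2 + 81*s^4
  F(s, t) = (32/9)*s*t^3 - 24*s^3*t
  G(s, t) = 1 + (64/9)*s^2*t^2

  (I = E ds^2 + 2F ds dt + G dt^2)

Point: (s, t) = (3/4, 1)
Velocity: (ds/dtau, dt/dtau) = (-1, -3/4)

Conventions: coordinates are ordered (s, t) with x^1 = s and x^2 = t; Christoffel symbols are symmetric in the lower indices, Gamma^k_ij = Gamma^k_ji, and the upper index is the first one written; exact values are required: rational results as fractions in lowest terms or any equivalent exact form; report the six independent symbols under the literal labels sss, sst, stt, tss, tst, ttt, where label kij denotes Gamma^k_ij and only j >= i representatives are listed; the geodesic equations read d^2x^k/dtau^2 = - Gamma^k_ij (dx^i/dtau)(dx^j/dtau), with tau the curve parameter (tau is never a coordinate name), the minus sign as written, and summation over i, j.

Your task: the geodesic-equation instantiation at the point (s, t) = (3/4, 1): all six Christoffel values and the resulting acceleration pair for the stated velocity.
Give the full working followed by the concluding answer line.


E = 34345/2304, F = -179/24, G = 5 at the point
E_s = 1611/16, E_t = -179/9, F_s = -665/18, F_t = -17/8, G_s = 32/3, G_t = 8
EG - F^2 = 43561/2304;  g^inv = (2304/43561) * [[5, 179/24], [179/24, 34345/2304]]
first-kind symbols [ij,l] = (1/2)(d_i g_jl + d_j g_il - d_l g_ij): [ss,s] = E_s/2 = 1611/32, [ss,t] = F_s - E_t/2 = -27, [st,s] = E_t/2 = -179/18, [st,t] = G_s/2 = 16/3, [tt,s] = F_t - G_s/2 = -179/24, [tt,t] = G_t/2 = 4
Gamma^s_ij = (G*[ij,s] - F*[ij,t])/(EG - F^2), Gamma^t_ij = (E*[ij,t] - F*[ij,s])/(EG - F^2)
Gamma_sss = 115992/43561, Gamma_sst = -22912/43561, Gamma_stt = -17184/43561, Gamma_tss = -62208/43561, Gamma_tst = 12288/43561, Gamma_ttt = 9216/43561
d^2s/dtau^2 = -(Gamma_sss*(-1)^2 + 2*Gamma_sst*(-1)*(-3/4) + Gamma_stt*(-3/4)^2) = -71958/43561
d^2t/dtau^2 = -(Gamma_tss*(-1)^2 + 2*Gamma_tst*(-1)*(-3/4) + Gamma_ttt*(-3/4)^2) = 38592/43561

Answer: Gamma_sss = 115992/43561, Gamma_sst = -22912/43561, Gamma_stt = -17184/43561, Gamma_tss = -62208/43561, Gamma_tst = 12288/43561, Gamma_ttt = 9216/43561; accelerations (d^2s/dtau^2, d^2t/dtau^2) = (-71958/43561, 38592/43561)


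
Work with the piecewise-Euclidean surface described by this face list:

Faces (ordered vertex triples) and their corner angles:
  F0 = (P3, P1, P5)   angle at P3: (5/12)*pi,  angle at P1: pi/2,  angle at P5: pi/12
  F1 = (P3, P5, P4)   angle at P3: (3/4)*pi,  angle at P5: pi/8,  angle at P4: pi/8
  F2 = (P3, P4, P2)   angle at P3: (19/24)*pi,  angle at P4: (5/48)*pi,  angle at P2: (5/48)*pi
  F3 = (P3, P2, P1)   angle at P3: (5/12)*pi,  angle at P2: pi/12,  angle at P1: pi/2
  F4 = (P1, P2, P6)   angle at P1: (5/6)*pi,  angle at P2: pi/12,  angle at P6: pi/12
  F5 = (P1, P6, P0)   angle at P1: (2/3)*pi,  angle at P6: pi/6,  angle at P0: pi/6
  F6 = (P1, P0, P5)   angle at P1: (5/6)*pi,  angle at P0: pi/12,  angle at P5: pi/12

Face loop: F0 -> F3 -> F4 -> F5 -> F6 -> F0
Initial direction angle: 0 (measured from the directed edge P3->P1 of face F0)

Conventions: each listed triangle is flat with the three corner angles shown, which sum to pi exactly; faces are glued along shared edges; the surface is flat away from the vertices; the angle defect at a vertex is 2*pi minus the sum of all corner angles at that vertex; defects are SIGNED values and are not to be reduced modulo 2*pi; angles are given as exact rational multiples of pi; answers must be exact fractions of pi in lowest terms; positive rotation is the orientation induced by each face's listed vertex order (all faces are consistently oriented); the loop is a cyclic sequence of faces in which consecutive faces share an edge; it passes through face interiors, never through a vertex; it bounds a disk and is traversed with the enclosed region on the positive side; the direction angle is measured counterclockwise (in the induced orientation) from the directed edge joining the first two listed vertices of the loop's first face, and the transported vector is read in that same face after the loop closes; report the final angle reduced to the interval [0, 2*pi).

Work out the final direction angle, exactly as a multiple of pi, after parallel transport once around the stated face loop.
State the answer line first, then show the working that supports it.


Answer: final direction angle = (2/3)*pi

enclosed vertex P1: corner angles sum to (10/3)*pi, defect = 2*pi - (10/3)*pi = (-4/3)*pi
final direction = starting direction + enclosed defect total, reduced mod 2*pi (induced orientation)
final angle = 0 - (4/3)*pi = (2/3)*pi (mod 2*pi)


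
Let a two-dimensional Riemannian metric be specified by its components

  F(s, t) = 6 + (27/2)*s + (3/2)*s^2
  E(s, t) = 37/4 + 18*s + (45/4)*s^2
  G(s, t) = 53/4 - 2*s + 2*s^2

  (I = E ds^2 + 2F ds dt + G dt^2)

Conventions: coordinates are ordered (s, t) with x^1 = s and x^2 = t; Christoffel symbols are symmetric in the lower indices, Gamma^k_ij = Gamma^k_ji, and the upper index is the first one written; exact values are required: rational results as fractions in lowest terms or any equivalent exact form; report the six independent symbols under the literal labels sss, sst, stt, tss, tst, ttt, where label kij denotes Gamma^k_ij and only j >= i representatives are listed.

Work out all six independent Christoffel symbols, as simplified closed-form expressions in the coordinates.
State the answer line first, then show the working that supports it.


Answer: Gamma_sss = (288*s^3 - 1044*s^2 - 1107*s + 612)/(324*s^4 - 432*s^3 - 1099*s^2 + 928*s + 1385), Gamma_sst = (-48*s^3 - 408*s^2 + 24*s + 96)/(324*s^4 - 432*s^3 - 1099*s^2 + 928*s + 1385), Gamma_stt = (-64*s^3 + 96*s^2 - 456*s + 212)/(324*s^4 - 432*s^3 - 1099*s^2 + 928*s + 1385), Gamma_tss = (270*s^3 + 648*s^2 + 1308*s + 1134)/(324*s^4 - 432*s^3 - 1099*s^2 + 928*s + 1385), Gamma_tst = (360*s^3 + 396*s^2 + 8*s - 148)/(324*s^4 - 432*s^3 - 1099*s^2 + 928*s + 1385), Gamma_ttt = (48*s^3 + 408*s^2 - 24*s - 96)/(324*s^4 - 432*s^3 - 1099*s^2 + 928*s + 1385)

E = 37/4 + 18*s + (45/4)*s^2; F = 6 + (27/2)*s + (3/2)*s^2; G = 53/4 - 2*s + 2*s^2
Gamma^k_ij = (1/2) g^{kl} (d_i g_jl + d_j g_il - d_l g_ij), with g^inv = (1/(EG-F^2)) [[G, -F], [-F, E]]
first partials: E_s = 18 + (45/2)*s, E_t = 0, F_s = 27/2 + 3*s, F_t = 0, G_s = -2 + 4*s, G_t = 0
D = EG - F^2 = 1385/16 + 58*s - (1099/16)*s^2 - 27*s^3 + (81/4)*s^4
expanded: Gamma^s_ss = (G E_s - 2F F_s + F E_t)/(2D), Gamma^s_st = (G E_t - F G_s)/(2D), Gamma^s_tt = (2G F_t - G G_s - F G_t)/(2D), Gamma^t_ss = (2E F_s - E E_t - F E_s)/(2D), Gamma^t_st = (E G_s - F E_t)/(2D), Gamma^t_tt = (E G_t - 2F F_t + F G_s)/(2D); substitute and cancel common factors


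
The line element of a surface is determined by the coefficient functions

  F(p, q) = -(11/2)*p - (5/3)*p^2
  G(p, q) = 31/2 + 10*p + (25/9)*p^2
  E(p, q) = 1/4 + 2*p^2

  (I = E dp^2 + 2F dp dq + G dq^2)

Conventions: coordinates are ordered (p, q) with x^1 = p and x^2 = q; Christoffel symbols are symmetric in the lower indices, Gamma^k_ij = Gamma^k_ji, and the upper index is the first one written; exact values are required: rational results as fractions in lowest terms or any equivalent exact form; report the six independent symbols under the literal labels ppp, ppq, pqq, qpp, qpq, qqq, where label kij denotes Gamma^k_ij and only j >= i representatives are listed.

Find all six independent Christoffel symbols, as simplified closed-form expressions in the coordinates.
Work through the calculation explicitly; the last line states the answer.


E = 1/4 + 2*p^2; F = -(11/2)*p - (5/3)*p^2; G = 31/2 + 10*p + (25/9)*p^2
Gamma^k_ij = (1/2) g^{kl} (d_i g_jl + d_j g_il - d_l g_ij), with g^inv = (1/(EG-F^2)) [[G, -F], [-F, E]]
first partials: E_p = 4*p, E_q = 0, F_p = -11/2 - (10/3)*p, F_q = 0, G_p = 10 + (50/9)*p, G_q = 0
D = EG - F^2 = 31/8 + (5/2)*p + (13/9)*p^2 + (5/3)*p^3 + (25/9)*p^4
expanded: Gamma^p_pp = (G E_p - 2F F_p + F E_q)/(2D), Gamma^p_pq = (G E_q - F G_p)/(2D), Gamma^p_qq = (2G F_q - G G_p - F G_q)/(2D), Gamma^q_pp = (2E F_p - E E_q - F E_p)/(2D), Gamma^q_pq = (E G_p - F E_q)/(2D), Gamma^q_qq = (E G_q - 2F F_q + F G_p)/(2D); substitute and cancel common factors

Answer: Gamma_ppp = (-540*p^2 + 54*p)/(200*p^4 + 120*p^3 + 104*p^2 + 180*p + 279), Gamma_ppq = (1000*p^3 + 5100*p^2 + 5940*p)/(600*p^4 + 360*p^3 + 312*p^2 + 540*p + 837), Gamma_pqq = (-5000*p^3 - 27000*p^2 - 60300*p - 50220)/(1800*p^4 + 1080*p^3 + 936*p^2 + 1620*p + 2511), Gamma_qpp = (-240*p^3 - 60*p - 99)/(200*p^4 + 120*p^3 + 104*p^2 + 180*p + 279), Gamma_qpq = (400*p^3 + 720*p^2 + 50*p + 90)/(200*p^4 + 120*p^3 + 104*p^2 + 180*p + 279), Gamma_qqq = (-1000*p^3 - 5100*p^2 - 5940*p)/(600*p^4 + 360*p^3 + 312*p^2 + 540*p + 837)


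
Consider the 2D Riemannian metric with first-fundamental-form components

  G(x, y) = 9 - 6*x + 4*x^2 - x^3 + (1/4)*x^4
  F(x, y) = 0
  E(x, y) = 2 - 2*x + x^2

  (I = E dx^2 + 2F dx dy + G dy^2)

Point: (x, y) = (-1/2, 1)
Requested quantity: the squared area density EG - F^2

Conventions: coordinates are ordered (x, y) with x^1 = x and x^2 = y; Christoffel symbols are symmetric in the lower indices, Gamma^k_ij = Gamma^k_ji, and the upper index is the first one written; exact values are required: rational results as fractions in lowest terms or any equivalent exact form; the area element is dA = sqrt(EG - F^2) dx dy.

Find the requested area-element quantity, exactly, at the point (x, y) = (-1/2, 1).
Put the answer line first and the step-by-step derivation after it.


Answer: EG - F^2 = 10933/256

E = 13/4, F = 0, G = 841/64; EG - F^2 = 10933/256


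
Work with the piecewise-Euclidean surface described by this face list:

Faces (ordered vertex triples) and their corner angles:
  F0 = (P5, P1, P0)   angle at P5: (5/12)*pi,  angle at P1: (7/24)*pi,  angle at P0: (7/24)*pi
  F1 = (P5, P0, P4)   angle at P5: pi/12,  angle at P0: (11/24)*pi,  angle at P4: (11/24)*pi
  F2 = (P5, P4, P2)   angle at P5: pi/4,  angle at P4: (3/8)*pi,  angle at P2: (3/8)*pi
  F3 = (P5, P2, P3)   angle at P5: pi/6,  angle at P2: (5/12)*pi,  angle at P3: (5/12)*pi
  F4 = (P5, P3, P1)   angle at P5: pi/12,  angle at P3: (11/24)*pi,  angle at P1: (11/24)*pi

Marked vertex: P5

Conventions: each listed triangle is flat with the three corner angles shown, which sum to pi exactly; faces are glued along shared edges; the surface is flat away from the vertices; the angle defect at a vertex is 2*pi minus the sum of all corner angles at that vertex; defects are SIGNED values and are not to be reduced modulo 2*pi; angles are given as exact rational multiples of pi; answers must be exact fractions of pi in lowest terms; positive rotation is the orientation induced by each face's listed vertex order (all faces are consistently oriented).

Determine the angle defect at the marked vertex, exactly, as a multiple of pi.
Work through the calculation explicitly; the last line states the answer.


Sum of corner angles at P5: pi
defect = 2*pi - pi

Answer: defect(P5) = pi


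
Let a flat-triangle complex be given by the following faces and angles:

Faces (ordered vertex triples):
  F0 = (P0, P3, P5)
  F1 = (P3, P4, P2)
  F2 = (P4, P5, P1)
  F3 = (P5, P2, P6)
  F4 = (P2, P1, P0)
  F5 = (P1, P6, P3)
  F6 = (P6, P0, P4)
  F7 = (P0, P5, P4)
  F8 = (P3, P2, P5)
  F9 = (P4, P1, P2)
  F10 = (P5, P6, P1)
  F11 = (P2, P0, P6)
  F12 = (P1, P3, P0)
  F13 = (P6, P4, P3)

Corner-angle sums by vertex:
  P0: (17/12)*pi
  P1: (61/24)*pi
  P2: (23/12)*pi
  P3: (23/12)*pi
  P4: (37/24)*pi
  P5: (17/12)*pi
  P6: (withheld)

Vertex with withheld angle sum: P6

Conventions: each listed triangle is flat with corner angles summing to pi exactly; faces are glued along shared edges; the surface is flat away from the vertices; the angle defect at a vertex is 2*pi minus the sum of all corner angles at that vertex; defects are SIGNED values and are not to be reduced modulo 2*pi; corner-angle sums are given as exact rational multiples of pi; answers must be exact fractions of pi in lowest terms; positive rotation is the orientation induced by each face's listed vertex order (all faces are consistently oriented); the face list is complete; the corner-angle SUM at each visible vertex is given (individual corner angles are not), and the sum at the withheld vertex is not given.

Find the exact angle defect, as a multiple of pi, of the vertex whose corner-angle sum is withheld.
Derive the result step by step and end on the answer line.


V = 7, E = 21, F = 14; chi = V - E + F = 0
Gauss-Bonnet: total defect = 2*pi*chi = 0; visible defects sum to (5/4)*pi

Answer: defect(P6) = (-5/4)*pi


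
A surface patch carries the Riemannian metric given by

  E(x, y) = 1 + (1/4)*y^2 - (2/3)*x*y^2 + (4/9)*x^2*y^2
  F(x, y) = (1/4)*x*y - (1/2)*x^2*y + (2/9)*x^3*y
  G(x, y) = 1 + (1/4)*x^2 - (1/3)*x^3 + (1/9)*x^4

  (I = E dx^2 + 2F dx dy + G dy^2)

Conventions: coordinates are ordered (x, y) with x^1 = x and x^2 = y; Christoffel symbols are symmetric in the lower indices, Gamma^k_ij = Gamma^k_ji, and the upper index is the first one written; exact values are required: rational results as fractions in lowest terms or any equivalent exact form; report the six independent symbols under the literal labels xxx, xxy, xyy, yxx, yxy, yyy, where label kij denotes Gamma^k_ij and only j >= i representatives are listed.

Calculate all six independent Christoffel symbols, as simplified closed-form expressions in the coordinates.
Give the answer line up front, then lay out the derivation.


Answer: Gamma_xxx = (16*x*y^2 - 12*y^2)/(4*x^4 - 12*x^3 + 16*x^2*y^2 + 9*x^2 - 24*x*y^2 + 9*y^2 + 36), Gamma_xxy = (16*x^2*y - 24*x*y + 9*y)/(4*x^4 - 12*x^3 + 16*x^2*y^2 + 9*x^2 - 24*x*y^2 + 9*y^2 + 36), Gamma_xyy = 0, Gamma_yxx = (8*x^2*y - 12*x*y)/(4*x^4 - 12*x^3 + 16*x^2*y^2 + 9*x^2 - 24*x*y^2 + 9*y^2 + 36), Gamma_yxy = (8*x^3 - 18*x^2 + 9*x)/(4*x^4 - 12*x^3 + 16*x^2*y^2 + 9*x^2 - 24*x*y^2 + 9*y^2 + 36), Gamma_yyy = 0

E = 1 + (1/4)*y^2 - (2/3)*x*y^2 + (4/9)*x^2*y^2; F = (1/4)*x*y - (1/2)*x^2*y + (2/9)*x^3*y; G = 1 + (1/4)*x^2 - (1/3)*x^3 + (1/9)*x^4
Gamma^k_ij = (1/2) g^{kl} (d_i g_jl + d_j g_il - d_l g_ij), with g^inv = (1/(EG-F^2)) [[G, -F], [-F, E]]
first partials: E_x = -(2/3)*y^2 + (8/9)*x*y^2, E_y = (1/2)*y - (4/3)*x*y + (8/9)*x^2*y, F_x = (1/4)*y - x*y + (2/3)*x^2*y, F_y = (1/4)*x - (1/2)*x^2 + (2/9)*x^3, G_x = (1/2)*x - x^2 + (4/9)*x^3, G_y = 0
D = EG - F^2 = 1 + (1/4)*y^2 + (1/4)*x^2 - (2/3)*x*y^2 - (1/3)*x^3 + (4/9)*x^2*y^2 + (1/9)*x^4
expanded: Gamma^x_xx = (G E_x - 2F F_x + F E_y)/(2D), Gamma^x_xy = (G E_y - F G_x)/(2D), Gamma^x_yy = (2G F_y - G G_x - F G_y)/(2D), Gamma^y_xx = (2E F_x - E E_y - F E_x)/(2D), Gamma^y_xy = (E G_x - F E_y)/(2D), Gamma^y_yy = (E G_y - 2F F_y + F G_x)/(2D); substitute and cancel common factors


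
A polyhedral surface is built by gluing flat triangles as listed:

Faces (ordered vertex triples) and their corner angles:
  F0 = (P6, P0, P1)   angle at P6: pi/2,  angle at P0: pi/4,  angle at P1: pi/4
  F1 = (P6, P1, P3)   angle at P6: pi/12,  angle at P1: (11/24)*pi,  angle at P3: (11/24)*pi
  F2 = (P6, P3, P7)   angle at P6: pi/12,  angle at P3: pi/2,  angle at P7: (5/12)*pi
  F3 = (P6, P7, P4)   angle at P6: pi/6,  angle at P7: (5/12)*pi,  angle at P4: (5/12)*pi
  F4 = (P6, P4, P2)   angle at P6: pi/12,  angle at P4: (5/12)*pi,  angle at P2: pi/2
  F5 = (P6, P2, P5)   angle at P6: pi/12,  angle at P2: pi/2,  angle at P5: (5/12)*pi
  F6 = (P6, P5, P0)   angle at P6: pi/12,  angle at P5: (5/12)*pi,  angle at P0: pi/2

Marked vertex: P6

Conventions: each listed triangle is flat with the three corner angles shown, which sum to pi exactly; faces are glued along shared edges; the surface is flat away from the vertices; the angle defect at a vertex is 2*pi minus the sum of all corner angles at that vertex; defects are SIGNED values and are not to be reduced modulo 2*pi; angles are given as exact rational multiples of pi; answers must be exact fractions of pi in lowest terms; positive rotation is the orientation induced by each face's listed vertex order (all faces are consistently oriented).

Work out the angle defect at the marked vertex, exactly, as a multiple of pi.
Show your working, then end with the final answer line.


Sum of corner angles at P6: (13/12)*pi
defect = 2*pi - (13/12)*pi

Answer: defect(P6) = (11/12)*pi


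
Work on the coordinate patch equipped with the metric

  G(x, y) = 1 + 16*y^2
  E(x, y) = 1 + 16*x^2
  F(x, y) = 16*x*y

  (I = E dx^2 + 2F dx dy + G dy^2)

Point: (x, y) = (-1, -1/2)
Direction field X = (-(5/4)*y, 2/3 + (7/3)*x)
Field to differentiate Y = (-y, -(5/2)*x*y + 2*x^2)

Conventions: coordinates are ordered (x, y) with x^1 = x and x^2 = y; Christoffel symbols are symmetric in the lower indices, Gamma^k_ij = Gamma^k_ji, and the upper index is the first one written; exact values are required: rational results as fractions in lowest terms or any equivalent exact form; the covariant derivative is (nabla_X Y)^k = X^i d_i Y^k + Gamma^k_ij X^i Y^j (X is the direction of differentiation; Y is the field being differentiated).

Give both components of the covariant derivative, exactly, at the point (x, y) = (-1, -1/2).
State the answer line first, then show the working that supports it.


Answer: (nabla_X Y)^x = 50/21, (nabla_X Y)^y = -3715/672

E = 17, F = 8, G = 5 at the point
E_x = -32, E_y = 0, F_x = -8, F_y = -16, G_x = 0, G_y = -16
EG - F^2 = 21;  g^inv = (1/21) * [[5, -8], [-8, 17]]
first-kind symbols [ij,l] = (1/2)(d_i g_jl + d_j g_il - d_l g_ij): [xx,x] = E_x/2 = -16, [xx,y] = F_x - E_y/2 = -8, [xy,x] = E_y/2 = 0, [xy,y] = G_x/2 = 0, [yy,x] = F_y - G_x/2 = -16, [yy,y] = G_y/2 = -8
Gamma^x_ij = (G*[ij,x] - F*[ij,y])/(EG - F^2), Gamma^y_ij = (E*[ij,y] - F*[ij,x])/(EG - F^2)
Gamma_xxx = -16/21, Gamma_xxy = 0, Gamma_xyy = -16/21, Gamma_yxx = -8/21, Gamma_yxy = 0, Gamma_yyy = -8/21
X = (5/8, -5/3), Y = (1/2, 3/4) at the point


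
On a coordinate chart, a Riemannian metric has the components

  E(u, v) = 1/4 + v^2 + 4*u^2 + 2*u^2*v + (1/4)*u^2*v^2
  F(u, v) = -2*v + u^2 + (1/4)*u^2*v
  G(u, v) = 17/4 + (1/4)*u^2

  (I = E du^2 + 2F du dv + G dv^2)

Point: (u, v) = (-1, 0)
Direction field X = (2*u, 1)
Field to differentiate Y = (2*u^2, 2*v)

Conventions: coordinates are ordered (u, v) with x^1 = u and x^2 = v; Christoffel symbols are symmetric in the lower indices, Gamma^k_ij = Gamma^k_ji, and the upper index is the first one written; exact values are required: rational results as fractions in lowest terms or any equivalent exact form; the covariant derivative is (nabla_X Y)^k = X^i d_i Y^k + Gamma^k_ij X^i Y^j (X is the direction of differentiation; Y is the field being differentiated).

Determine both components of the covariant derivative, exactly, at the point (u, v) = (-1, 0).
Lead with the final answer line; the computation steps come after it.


Answer: (nabla_X Y)^u = 1716/145, (nabla_X Y)^v = 537/145

E = 17/4, F = 1, G = 9/2 at the point
E_u = -8, E_v = 2, F_u = -2, F_v = -7/4, G_u = -1/2, G_v = 0
EG - F^2 = 145/8;  g^inv = (8/145) * [[9/2, -1], [-1, 17/4]]
first-kind symbols [ij,l] = (1/2)(d_i g_jl + d_j g_il - d_l g_ij): [uu,u] = E_u/2 = -4, [uu,v] = F_u - E_v/2 = -3, [uv,u] = E_v/2 = 1, [uv,v] = G_u/2 = -1/4, [vv,u] = F_v - G_u/2 = -3/2, [vv,v] = G_v/2 = 0
Gamma^u_ij = (G*[ij,u] - F*[ij,v])/(EG - F^2), Gamma^v_ij = (E*[ij,v] - F*[ij,u])/(EG - F^2)
Gamma_uuu = -24/29, Gamma_uuv = 38/145, Gamma_uvv = -54/145, Gamma_vuu = -14/29, Gamma_vuv = -33/290, Gamma_vvv = 12/145
X = (-2, 1), Y = (2, 0) at the point


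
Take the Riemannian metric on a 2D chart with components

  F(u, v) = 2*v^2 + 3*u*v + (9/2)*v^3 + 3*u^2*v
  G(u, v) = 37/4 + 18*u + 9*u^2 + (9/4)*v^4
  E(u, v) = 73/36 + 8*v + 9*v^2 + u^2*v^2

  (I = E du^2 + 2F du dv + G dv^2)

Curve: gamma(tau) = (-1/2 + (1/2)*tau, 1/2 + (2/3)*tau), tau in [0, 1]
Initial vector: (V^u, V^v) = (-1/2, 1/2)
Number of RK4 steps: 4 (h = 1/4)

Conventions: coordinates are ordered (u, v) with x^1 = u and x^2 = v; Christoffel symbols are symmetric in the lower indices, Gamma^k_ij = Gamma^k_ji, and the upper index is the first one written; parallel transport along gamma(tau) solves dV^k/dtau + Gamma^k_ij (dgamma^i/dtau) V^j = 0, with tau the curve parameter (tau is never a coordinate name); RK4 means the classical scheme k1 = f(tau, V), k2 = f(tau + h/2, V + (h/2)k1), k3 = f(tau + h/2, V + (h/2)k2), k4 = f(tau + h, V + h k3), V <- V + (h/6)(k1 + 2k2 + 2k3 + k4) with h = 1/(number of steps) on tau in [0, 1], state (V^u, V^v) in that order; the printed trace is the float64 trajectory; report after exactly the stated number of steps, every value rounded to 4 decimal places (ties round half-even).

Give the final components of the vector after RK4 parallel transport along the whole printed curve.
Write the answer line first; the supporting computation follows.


Answer: V^u = -0.3633, V^v = 0.1327

gamma'(tau) = (1/2, 2/3); f(tau, V)^k = -Gamma^k_ij(gamma(tau)) gamma'^i(tau) V^j; h = 1/4; intermediate values shown to 6 dp
curve data and Christoffel symbols at the stage parameters:
  tau = 0.000000: gamma = (-0.500000, 0.500000), gamma' = (0.500000, 0.666667); Gamma_uuu = 0.259832, Gamma_uuv = 0.913263, Gamma_uvv = -0.002628, Gamma_vuu = -3.333921, Gamma_vuv = 1.466369, Gamma_vvv = 0.213702
  tau = 0.125000: gamma = (-0.437500, 0.583333), gamma' = (0.500000, 0.666667); Gamma_uuu = 0.314150, Gamma_uuv = 0.809755, Gamma_uvv = 0.087168, Gamma_vuu = -2.829512, Gamma_vuv = 1.231873, Gamma_vvv = 0.236314
  tau = 0.250000: gamma = (-0.375000, 0.666667), gamma' = (0.500000, 0.666667); Gamma_uuu = 0.358082, Gamma_uuv = 0.724843, Gamma_uvv = 0.166760, Gamma_vuu = -2.427902, Gamma_vuv = 1.034189, Gamma_vvv = 0.247246
  tau = 0.375000: gamma = (-0.312500, 0.750000), gamma' = (0.500000, 0.666667); Gamma_uuu = 0.393350, Gamma_uuv = 0.655849, Gamma_uvv = 0.238255, Gamma_vuu = -2.104869, Gamma_vuv = 0.866905, Gamma_vvv = 0.247949
  tau = 0.500000: gamma = (-0.250000, 0.833333), gamma' = (0.500000, 0.666667); Gamma_uuu = 0.421697, Gamma_uuv = 0.600445, Gamma_uvv = 0.303628, Gamma_vuu = -1.842618, Gamma_vuv = 0.724314, Gamma_vvv = 0.239792
  tau = 0.625000: gamma = (-0.187500, 0.916667), gamma' = (0.500000, 0.666667); Gamma_uuu = 0.444711, Gamma_uuv = 0.556710, Gamma_uvv = 0.364667, Gamma_vuu = -1.628004, Gamma_vuv = 0.601604, Gamma_vvv = 0.223917
  tau = 0.750000: gamma = (-0.125000, 1.000000), gamma' = (0.500000, 0.666667); Gamma_uuu = 0.463773, Gamma_uuv = 0.523111, Gamma_uvv = 0.422987, Gamma_vuu = -1.451232, Gamma_vuv = 0.494794, Gamma_vvv = 0.201199
  tau = 0.875000: gamma = (-0.062500, 1.083333), gamma' = (0.500000, 0.666667); Gamma_uuu = 0.480076, Gamma_uuv = 0.498469, Gamma_uvv = 0.480060, Gamma_vuu = -1.304938, Gamma_vuv = 0.400604, Gamma_vvv = 0.172247
  tau = 1.000000: gamma = (0.000000, 1.166667), gamma' = (0.500000, 0.666667); Gamma_uuu = 0.494651, Gamma_uuv = 0.481918, Gamma_uvv = 0.537270, Gamma_vuu = -1.183542, Gamma_vuv = 0.316313, Gamma_vvv = 0.137425
step 0: V^u = -0.5000, V^v = 0.5000
step 1: k1 = (0.141939, -0.782517), k2 = (0.149883, -0.597306), k3 = (0.138472, -0.614623), k4 = (0.144182, -0.480270); V <- V + (h/6)(k1 + 2k2 + 2k3 + k4): V^u = -0.4640, V^v = 0.3464
step 2: k1 = (0.143277, -0.479602), k2 = (0.143383, -0.383198), k3 = (0.137509, -0.390407), k4 = (0.137541, -0.318254); V <- V + (h/6)(k1 + 2k2 + 2k3 + k4): V^u = -0.4289, V^v = 0.2487
step 3: k1 = (0.137149, -0.317876), k2 = (0.135442, -0.264086), k3 = (0.132062, -0.267200), k4 = (0.131025, -0.226081); V <- V + (h/6)(k1 + 2k2 + 2k3 + k4): V^u = -0.3955, V^v = 0.1817
step 4: k1 = (0.130839, -0.225849), k2 = (0.129601, -0.194488), k3 = (0.127458, -0.195783), k4 = (0.127188, -0.171666); V <- V + (h/6)(k1 + 2k2 + 2k3 + k4): V^u = -0.3633, V^v = 0.1327


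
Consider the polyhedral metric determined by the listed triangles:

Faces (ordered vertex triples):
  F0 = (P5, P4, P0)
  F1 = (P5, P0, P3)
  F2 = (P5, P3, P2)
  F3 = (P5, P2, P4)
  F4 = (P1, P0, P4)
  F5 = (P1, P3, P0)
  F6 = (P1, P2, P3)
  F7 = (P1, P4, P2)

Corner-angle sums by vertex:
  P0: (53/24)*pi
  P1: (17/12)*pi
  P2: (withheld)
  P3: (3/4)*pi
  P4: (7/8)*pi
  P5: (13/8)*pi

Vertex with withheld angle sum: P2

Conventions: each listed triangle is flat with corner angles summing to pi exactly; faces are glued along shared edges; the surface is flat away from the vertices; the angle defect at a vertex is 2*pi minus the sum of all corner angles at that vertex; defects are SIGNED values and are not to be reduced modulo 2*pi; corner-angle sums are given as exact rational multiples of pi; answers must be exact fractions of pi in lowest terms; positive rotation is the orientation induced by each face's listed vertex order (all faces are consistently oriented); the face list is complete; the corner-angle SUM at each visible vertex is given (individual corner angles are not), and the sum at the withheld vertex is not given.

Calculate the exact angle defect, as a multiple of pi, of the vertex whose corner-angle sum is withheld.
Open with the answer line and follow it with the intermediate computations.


Answer: defect(P2) = (7/8)*pi

V = 6, E = 12, F = 8; chi = V - E + F = 2
Gauss-Bonnet: total defect = 2*pi*chi = 4*pi; visible defects sum to (25/8)*pi


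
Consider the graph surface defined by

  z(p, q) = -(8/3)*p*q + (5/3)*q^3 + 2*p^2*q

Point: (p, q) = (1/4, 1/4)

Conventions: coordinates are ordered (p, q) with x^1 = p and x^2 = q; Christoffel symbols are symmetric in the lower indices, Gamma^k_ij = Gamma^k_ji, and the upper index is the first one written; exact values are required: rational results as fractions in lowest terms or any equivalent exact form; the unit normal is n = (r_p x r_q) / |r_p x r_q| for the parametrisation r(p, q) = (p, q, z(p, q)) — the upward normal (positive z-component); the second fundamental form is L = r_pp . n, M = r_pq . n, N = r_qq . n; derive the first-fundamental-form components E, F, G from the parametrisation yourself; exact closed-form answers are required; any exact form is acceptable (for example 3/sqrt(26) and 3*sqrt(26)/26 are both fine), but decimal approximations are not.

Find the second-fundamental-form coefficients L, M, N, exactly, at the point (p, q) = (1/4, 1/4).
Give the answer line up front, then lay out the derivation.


Answer: L = 48*sqrt(113)/565, M = -16*sqrt(113)/113, N = 24*sqrt(113)/113

z_p = -5/12, z_q = -11/48, z_pp = 1, z_pq = -5/3, z_qq = 5/2
E = 169/144, F = 55/576, G = 2425/2304; answer radicand W^2 = 2825/2304
unnormalised second-form numerators: l = 1, m = -5/3, n = 5/2; L = l/sqrt(2825/2304), and similarly M = m/sqrt(W^2), N = n/sqrt(W^2)


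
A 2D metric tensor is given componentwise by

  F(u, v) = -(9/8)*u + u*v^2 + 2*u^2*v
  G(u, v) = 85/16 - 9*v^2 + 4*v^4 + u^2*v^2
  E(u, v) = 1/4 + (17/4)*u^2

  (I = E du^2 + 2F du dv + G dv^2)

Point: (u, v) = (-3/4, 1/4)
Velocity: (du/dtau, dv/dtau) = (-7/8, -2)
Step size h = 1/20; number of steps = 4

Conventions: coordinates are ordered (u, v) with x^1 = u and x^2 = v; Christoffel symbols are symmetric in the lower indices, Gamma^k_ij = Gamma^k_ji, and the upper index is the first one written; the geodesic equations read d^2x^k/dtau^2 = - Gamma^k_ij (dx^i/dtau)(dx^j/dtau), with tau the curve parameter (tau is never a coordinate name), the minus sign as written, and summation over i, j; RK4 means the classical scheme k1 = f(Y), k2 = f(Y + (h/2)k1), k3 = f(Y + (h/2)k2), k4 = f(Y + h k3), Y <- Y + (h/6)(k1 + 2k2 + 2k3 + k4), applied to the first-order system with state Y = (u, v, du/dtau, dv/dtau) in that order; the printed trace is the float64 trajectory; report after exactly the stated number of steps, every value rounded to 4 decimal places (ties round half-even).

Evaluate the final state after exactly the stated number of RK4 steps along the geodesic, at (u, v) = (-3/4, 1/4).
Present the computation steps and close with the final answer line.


f(Y) = (du/dtau, dv/dtau, -Gamma^u_ij Y'^i Y'^j, -Gamma^v_ij Y'^i Y'^j) with the Gammas evaluated at the stage position; h = 0.050000; intermediate values shown to 6 dp
step 0: u = -0.7500, v = 0.2500, du/dtau = -0.8750, dv/dtau = -2.0000
step 1:
  k1: at (u, v) = (-0.750000, 0.250000), (du/dtau, dv/dtau) = (-0.875000, -2.000000); Gamma_uuu = -1.159247, Gamma_uuv = 0.004389, Gamma_uvv = 0.518035, Gamma_vuu = -0.117207, Gamma_vuv = -0.010750, Gamma_vvv = -0.529681; k1 = (-0.875000, -2.000000, -1.199954, 2.246084)
  k2: at (u, v) = (-0.771875, 0.200000), (du/dtau, dv/dtau) = (-0.904999, -1.943848); Gamma_uuu = -1.142381, Gamma_uuv = 0.002614, Gamma_uvv = 0.495244, Gamma_vuu = -0.095033, Gamma_vuv = -0.006761, Gamma_vvv = -0.431415; k2 = (-0.904999, -1.943848, -0.944863, 1.731743)
  k3: at (u, v) = (-0.772625, 0.201404), (du/dtau, dv/dtau) = (-0.898622, -1.956706); Gamma_uuu = -1.141170, Gamma_uuv = 0.002659, Gamma_uvv = 0.495973, Gamma_vuu = -0.095683, Gamma_vuv = -0.006871, Gamma_vvv = -0.434265; k3 = (-0.898622, -1.956706, -0.986765, 1.764099)
  k4: at (u, v) = (-0.794931, 0.152165), (du/dtau, dv/dtau) = (-0.924338, -1.911795); Gamma_uuu = -1.123440, Gamma_uuv = 0.001415, Gamma_uvv = 0.479225, Gamma_vuu = -0.075305, Gamma_vuv = -0.003890, Gamma_vvv = -0.343114; k4 = (-0.924338, -1.911795, -0.796680, 1.332156)
  Y <- Y + (h/6)(k1 + 2k2 + 2k3 + k4): u = -0.7951, v = 0.1524, du/dtau = -0.9238, dv/dtau = -1.9119
step 2:
  k1: at (u, v) = (-0.795055, 0.152392), (du/dtau, dv/dtau) = (-0.923832, -1.911917); Gamma_uuu = -1.123254, Gamma_uuv = 0.001420, Gamma_uvv = 0.479315, Gamma_vuu = -0.075400, Gamma_vuv = -0.003902, Gamma_vvv = -0.343553; k1 = (-0.923832, -1.911917, -0.798461, 1.333969)
  k2: at (u, v) = (-0.818151, 0.104595), (du/dtau, dv/dtau) = (-0.943794, -1.878568); Gamma_uuu = -1.104329, Gamma_uuv = 0.000625, Gamma_uvv = 0.468302, Gamma_vuu = -0.056524, Gamma_vuv = -0.001840, Gamma_vvv = -0.259411; k2 = (-0.943794, -1.878568, -0.671184, 0.972338)
  k3: at (u, v) = (-0.818650, 0.105428), (du/dtau, dv/dtau) = (-0.940612, -1.887609); Gamma_uuu = -1.103635, Gamma_uuv = 0.000636, Gamma_uvv = 0.468546, Gamma_vuu = -0.056850, Gamma_vuv = -0.001871, Gamma_vvv = -0.260955; k3 = (-0.940612, -1.887609, -0.695277, 0.986744)
  k4: at (u, v) = (-0.842085, 0.058012), (du/dtau, dv/dtau) = (-0.958596, -1.862580); Gamma_uuu = -1.084446, Gamma_uuv = 0.000180, Gamma_uvv = 0.462271, Gamma_vuu = -0.038516, Gamma_vuv = -0.000571, Gamma_vvv = -0.180535; k4 = (-0.958596, -1.862580, -0.607850, 0.663745)
  Y <- Y + (h/6)(k1 + 2k2 + 2k3 + k4): u = -0.8421, v = 0.0582, du/dtau = -0.9583, dv/dtau = -1.8626
step 3:
  k1: at (u, v) = (-0.842148, 0.058169), (du/dtau, dv/dtau) = (-0.958326, -1.862618); Gamma_uuu = -1.084356, Gamma_uuv = 0.000181, Gamma_uvv = 0.462297, Gamma_vuu = -0.038575, Gamma_vuv = -0.000574, Gamma_vvv = -0.180813; k1 = (-0.958326, -1.862618, -0.608655, 0.664779)
  k2: at (u, v) = (-0.866107, 0.011603), (du/dtau, dv/dtau) = (-0.973542, -1.845999); Gamma_uuu = -1.064704, Gamma_uuv = 0.000007, Gamma_uvv = 0.460557, Gamma_vuu = -0.020567, Gamma_vuv = -0.000023, Gamma_vvv = -0.104008; k2 = (-0.973542, -1.845999, -0.560359, 0.374007)
  k3: at (u, v) = (-0.866487, 0.012019), (du/dtau, dv/dtau) = (-0.972335, -1.853268); Gamma_uuu = -1.064260, Gamma_uuv = 0.000007, Gamma_uvv = 0.460603, Gamma_vuu = -0.020711, Gamma_vuv = -0.000025, Gamma_vvv = -0.104754; k3 = (-0.972335, -1.853268, -0.575825, 0.379459)
  k4: at (u, v) = (-0.890765, -0.034495), (du/dtau, dv/dtau) = (-0.987117, -1.843645); Gamma_uuu = -1.044535, Gamma_uuv = 0.000055, Gamma_uvv = 0.463024, Gamma_vuu = -0.002348, Gamma_vuv = -0.000210, Gamma_vvv = -0.029308; k4 = (-0.987117, -1.843645, -0.556236, 0.102668)
  Y <- Y + (h/6)(k1 + 2k2 + 2k3 + k4): u = -0.8908, v = -0.0344, du/dtau = -0.9870, dv/dtau = -1.8437
step 4:
  k1: at (u, v) = (-0.890792, -0.034371), (du/dtau, dv/dtau) = (-0.986970, -1.843665); Gamma_uuu = -1.044496, Gamma_uuv = 0.000054, Gamma_uvv = 0.463019, Gamma_vuu = -0.002393, Gamma_vuv = -0.000208, Gamma_vvv = -0.029517; k1 = (-0.986970, -1.843665, -0.556592, 0.103420)
  k2: at (u, v) = (-0.915466, -0.080463), (du/dtau, dv/dtau) = (-1.000885, -1.841080); Gamma_uuu = -1.024559, Gamma_uuv = 0.000274, Gamma_uvv = 0.469501, Gamma_vuu = 0.016551, Gamma_vuv = -0.001173, Gamma_vvv = 0.044703; k2 = (-1.000885, -1.841080, -0.566045, -0.163781)
  k3: at (u, v) = (-0.915814, -0.080398), (du/dtau, dv/dtau) = (-1.001121, -1.847760); Gamma_uuu = -1.024220, Gamma_uuv = 0.000273, Gamma_uvv = 0.469513, Gamma_vuu = 0.016547, Gamma_vuv = -0.001172, Gamma_vvv = 0.044556; k3 = (-1.001121, -1.847760, -0.577513, -0.164373)
  k4: at (u, v) = (-0.940848, -0.126759), (du/dtau, dv/dtau) = (-1.015845, -1.851884); Gamma_uuu = -1.004141, Gamma_uuv = 0.000615, Gamma_uvv = 0.480101, Gamma_vuu = 0.036740, Gamma_vuv = -0.003014, Gamma_vvv = 0.119458; k4 = (-1.015845, -1.851884, -0.612593, -0.436251)
  Y <- Y + (h/6)(k1 + 2k2 + 2k3 + k4): u = -0.9408, v = -0.1266, du/dtau = -1.0158, dv/dtau = -1.8519

Answer: u = -0.9408, v = -0.1266, du/dtau = -1.0158, dv/dtau = -1.8519


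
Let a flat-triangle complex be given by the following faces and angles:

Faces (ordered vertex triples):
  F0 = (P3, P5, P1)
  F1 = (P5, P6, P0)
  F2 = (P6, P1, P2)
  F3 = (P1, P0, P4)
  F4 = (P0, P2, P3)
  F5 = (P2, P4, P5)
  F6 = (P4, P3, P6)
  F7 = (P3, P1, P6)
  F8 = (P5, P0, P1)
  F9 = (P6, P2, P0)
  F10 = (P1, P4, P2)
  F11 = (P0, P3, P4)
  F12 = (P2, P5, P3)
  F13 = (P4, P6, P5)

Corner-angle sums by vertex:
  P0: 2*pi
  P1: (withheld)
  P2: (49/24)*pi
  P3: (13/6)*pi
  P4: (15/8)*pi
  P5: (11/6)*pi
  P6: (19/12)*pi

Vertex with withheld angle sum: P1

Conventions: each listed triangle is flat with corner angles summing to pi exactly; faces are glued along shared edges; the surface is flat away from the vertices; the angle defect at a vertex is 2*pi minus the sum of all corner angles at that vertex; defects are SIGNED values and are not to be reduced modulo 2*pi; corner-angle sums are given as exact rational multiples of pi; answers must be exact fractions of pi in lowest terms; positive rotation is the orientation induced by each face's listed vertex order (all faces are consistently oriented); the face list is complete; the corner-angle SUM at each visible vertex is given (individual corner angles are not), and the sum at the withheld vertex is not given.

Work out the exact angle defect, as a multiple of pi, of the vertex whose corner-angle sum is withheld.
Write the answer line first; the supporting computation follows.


Answer: defect(P1) = -pi/2

V = 7, E = 21, F = 14; chi = V - E + F = 0
Gauss-Bonnet: total defect = 2*pi*chi = 0; visible defects sum to pi/2


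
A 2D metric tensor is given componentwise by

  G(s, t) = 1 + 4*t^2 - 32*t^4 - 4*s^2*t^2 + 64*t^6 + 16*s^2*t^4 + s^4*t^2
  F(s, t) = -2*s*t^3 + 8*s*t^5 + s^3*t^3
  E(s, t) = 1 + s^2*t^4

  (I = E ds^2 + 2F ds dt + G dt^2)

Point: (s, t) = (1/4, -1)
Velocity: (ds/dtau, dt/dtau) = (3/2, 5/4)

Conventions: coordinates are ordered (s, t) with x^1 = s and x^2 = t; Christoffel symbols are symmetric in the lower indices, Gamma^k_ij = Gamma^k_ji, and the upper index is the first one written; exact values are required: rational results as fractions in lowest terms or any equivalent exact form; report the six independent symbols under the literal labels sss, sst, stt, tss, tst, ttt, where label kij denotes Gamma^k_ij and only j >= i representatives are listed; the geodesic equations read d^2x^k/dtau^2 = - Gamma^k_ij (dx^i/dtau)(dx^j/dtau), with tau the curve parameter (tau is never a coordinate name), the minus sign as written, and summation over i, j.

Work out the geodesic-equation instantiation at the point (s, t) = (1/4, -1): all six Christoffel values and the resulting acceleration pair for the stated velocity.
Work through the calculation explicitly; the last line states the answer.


E = 17/16, F = -97/64, G = 9665/256 at the point
E_s = 1/2, E_t = -1/4, F_s = -99/16, F_t = 547/64, G_s = 97/16, G_t = -34241/128
EG - F^2 = 9681/256;  g^inv = (256/9681) * [[9665/256, 97/64], [97/64, 17/16]]
first-kind symbols [ij,l] = (1/2)(d_i g_jl + d_j g_il - d_l g_ij): [ss,s] = E_s/2 = 1/4, [ss,t] = F_s - E_t/2 = -97/16, [st,s] = E_t/2 = -1/8, [st,t] = G_s/2 = 97/32, [tt,s] = F_t - G_s/2 = 353/64, [tt,t] = G_t/2 = -34241/256
Gamma^s_ij = (G*[ij,s] - F*[ij,t])/(EG - F^2), Gamma^t_ij = (E*[ij,t] - F*[ij,s])/(EG - F^2)
Gamma_sss = 64/9681, Gamma_sst = -32/9681, Gamma_stt = 1412/9681, Gamma_tss = -1552/9681, Gamma_tst = 776/9681, Gamma_ttt = -34241/9681
d^2s/dtau^2 = -(Gamma_sss*(3/2)^2 + 2*Gamma_sst*(3/2)*(5/4) + Gamma_stt*(5/4)^2) = -8921/38724
d^2t/dtau^2 = -(Gamma_tss*(3/2)^2 + 2*Gamma_tst*(3/2)*(5/4) + Gamma_ttt*(5/4)^2) = 865337/154896

Answer: Gamma_sss = 64/9681, Gamma_sst = -32/9681, Gamma_stt = 1412/9681, Gamma_tss = -1552/9681, Gamma_tst = 776/9681, Gamma_ttt = -34241/9681; accelerations (d^2s/dtau^2, d^2t/dtau^2) = (-8921/38724, 865337/154896)


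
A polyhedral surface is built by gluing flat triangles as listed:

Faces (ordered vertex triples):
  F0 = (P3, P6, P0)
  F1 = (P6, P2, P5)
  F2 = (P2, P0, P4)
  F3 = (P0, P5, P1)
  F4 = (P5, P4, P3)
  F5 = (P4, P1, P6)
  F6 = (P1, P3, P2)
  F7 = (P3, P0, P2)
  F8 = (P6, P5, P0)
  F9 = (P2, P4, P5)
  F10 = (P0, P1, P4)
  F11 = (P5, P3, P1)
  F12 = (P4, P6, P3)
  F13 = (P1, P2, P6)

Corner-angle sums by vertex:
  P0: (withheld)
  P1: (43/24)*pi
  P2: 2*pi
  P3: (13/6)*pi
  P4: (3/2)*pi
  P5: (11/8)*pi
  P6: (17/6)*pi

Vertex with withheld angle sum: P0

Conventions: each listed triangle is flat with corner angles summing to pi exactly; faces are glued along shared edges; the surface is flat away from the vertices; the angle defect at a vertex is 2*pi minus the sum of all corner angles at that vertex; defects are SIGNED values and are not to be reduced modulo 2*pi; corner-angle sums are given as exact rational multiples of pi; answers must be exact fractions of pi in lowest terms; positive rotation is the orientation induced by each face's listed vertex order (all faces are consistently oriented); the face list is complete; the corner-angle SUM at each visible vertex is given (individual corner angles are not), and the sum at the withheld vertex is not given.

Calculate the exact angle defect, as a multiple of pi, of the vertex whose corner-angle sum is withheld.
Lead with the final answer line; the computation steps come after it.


Answer: defect(P0) = -pi/3

V = 7, E = 21, F = 14; chi = V - E + F = 0
Gauss-Bonnet: total defect = 2*pi*chi = 0; visible defects sum to pi/3


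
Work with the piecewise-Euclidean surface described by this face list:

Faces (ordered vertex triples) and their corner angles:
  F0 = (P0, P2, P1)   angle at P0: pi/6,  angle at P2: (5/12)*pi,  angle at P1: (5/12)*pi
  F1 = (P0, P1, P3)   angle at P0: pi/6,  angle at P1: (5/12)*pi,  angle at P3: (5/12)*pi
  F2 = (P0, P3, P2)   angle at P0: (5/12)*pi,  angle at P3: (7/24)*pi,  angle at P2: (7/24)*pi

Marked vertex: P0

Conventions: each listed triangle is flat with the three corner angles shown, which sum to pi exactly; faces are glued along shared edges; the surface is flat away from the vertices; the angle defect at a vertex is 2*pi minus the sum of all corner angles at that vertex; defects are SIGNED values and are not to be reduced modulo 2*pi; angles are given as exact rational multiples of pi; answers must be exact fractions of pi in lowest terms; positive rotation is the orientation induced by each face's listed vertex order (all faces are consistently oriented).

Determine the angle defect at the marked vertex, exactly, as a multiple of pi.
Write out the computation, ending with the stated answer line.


Sum of corner angles at P0: (3/4)*pi
defect = 2*pi - (3/4)*pi

Answer: defect(P0) = (5/4)*pi


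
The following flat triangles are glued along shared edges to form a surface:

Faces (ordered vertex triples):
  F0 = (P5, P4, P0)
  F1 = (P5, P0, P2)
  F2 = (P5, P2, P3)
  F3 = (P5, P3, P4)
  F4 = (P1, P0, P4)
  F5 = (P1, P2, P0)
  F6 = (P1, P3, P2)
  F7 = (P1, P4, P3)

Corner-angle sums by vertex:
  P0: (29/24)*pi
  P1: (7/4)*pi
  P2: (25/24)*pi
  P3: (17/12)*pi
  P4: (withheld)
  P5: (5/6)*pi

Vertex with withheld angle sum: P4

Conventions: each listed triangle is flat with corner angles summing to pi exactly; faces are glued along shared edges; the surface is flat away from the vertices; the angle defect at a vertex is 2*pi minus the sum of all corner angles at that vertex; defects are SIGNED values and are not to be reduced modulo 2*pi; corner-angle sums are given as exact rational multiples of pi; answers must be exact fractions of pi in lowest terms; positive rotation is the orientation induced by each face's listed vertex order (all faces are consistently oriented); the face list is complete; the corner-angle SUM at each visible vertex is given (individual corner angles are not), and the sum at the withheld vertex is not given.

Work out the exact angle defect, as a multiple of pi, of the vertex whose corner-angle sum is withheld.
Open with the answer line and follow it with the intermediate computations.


Answer: defect(P4) = pi/4

V = 6, E = 12, F = 8; chi = V - E + F = 2
Gauss-Bonnet: total defect = 2*pi*chi = 4*pi; visible defects sum to (15/4)*pi
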